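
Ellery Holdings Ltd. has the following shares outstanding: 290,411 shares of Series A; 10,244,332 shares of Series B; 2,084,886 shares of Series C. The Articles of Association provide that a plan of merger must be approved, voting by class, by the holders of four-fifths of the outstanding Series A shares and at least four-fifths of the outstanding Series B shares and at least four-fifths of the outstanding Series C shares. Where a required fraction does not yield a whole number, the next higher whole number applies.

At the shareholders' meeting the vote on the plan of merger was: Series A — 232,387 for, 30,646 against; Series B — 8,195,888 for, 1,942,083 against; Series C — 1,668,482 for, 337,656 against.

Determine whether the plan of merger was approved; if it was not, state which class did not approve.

Approved — every class gave the required vote.

Series A: 4/5 of 290411 = 232328.80, rounded up to 232329; 232,329 required, 232,387 in favor — approved.
Series B: 4/5 of 10244332 = 8195465.60, rounded up to 8195466; 8,195,466 required, 8,195,888 in favor — approved.
Series C: 4/5 of 2084886 = 1667908.80, rounded up to 1667909; 1,667,909 required, 1,668,482 in favor — approved.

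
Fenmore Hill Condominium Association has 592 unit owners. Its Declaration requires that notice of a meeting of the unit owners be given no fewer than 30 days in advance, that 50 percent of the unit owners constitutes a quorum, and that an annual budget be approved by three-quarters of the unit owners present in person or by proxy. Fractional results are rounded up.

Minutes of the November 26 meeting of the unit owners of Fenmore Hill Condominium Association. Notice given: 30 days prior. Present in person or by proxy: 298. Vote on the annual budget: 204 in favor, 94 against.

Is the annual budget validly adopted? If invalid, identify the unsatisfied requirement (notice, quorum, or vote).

Notice: 30 days given; 30 required. Satisfied.
Quorum: 50% of 592 = 296; 298 present. Satisfied.
Vote: requires three-fourths of those present (298); 3/4 of 298 = 223.50, rounded up to 224, so 224 needed; 204 in favor. Not satisfied.

Invalid — vote requirement not satisfied.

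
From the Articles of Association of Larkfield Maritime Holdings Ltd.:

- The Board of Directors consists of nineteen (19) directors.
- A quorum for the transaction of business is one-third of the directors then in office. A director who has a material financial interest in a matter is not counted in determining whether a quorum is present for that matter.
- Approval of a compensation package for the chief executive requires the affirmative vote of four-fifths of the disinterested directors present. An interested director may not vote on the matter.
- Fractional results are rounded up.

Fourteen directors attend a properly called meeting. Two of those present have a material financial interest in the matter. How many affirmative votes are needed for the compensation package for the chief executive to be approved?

The compensation package for the chief executive requires four-fifths of the disinterested directors present (14 − 2 = 12).
4/5 of 12 = 9.60, rounded up to 10.

10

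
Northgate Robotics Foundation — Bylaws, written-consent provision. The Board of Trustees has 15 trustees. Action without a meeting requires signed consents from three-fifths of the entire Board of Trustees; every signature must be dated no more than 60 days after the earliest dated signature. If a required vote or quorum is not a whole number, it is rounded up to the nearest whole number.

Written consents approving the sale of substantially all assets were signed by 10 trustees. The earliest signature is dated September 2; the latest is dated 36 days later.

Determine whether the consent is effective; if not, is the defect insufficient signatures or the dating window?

Effective — both the signature and dating-window requirements are satisfied.

Signatures required: three-fifths of 15 — 3/5 of 15 = 9, so 9 needed; 10 signed. Sufficient.
Dating window: the latest signature is 36 days after the earliest; the limit is 60 days. Within the window.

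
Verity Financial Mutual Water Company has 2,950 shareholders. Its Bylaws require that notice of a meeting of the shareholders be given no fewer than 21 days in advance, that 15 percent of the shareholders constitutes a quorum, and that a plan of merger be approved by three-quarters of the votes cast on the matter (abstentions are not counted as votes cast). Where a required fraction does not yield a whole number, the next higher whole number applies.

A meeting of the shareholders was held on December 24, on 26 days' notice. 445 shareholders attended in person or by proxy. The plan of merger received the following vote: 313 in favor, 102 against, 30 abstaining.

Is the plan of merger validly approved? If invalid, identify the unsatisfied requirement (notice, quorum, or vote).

Valid — all requirements satisfied.

Notice: 26 days given; 21 required. Satisfied.
Quorum: 15% of 2,950 = 442.50, rounded up to 443; 445 present. Satisfied.
Vote: requires three-fourths of the votes cast (445 − 30 abstaining = 415); 3/4 of 415 = 311.25, rounded up to 312, so 312 needed; 313 in favor. Satisfied.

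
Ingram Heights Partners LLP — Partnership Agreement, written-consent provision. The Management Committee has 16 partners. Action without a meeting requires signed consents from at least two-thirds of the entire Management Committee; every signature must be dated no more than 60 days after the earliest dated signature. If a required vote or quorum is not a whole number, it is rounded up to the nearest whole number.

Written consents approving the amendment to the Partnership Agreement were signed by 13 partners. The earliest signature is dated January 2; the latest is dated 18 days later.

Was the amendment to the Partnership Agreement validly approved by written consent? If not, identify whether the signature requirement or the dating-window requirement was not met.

Effective — both the signature and dating-window requirements are satisfied.

Signatures required: at least two-thirds of 16 — 2/3 of 16 = 10.67, rounded up to 11, so 11 needed; 13 signed. Sufficient.
Dating window: the latest signature is 18 days after the earliest; the limit is 60 days. Within the window.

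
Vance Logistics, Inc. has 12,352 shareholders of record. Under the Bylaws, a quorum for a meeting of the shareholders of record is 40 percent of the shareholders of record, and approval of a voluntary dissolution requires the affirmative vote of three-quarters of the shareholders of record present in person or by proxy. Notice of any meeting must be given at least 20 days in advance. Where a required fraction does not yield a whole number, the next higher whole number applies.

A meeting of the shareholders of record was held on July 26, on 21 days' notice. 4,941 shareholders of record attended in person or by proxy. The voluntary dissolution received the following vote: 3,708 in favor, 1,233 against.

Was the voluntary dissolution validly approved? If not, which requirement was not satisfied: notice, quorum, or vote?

Notice: 21 days given; 20 required. Satisfied.
Quorum: 40% of 12,352 = 4,940.80, rounded up to 4,941; 4,941 present. Satisfied.
Vote: requires three-fourths of those present (4,941); 3/4 of 4941 = 3705.75, rounded up to 3706, so 3,706 needed; 3,708 in favor. Satisfied.

Valid — all requirements satisfied.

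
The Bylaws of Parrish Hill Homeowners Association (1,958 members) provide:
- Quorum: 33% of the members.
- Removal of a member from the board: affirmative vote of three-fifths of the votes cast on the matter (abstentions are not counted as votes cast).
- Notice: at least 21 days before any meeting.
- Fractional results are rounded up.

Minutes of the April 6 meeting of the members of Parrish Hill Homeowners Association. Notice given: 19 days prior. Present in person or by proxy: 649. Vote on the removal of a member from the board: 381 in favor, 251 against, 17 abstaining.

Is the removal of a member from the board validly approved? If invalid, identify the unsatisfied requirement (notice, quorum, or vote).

Notice: 19 days given; 21 required. Not satisfied.
Quorum: 33% of 1,958 = 646.14, rounded up to 647; 649 present. Satisfied.
Vote: requires three-fifths of the votes cast (649 − 17 abstaining = 632); 3/5 of 632 = 379.20, rounded up to 380, so 380 needed; 381 in favor. Satisfied.

Invalid — notice requirement not satisfied.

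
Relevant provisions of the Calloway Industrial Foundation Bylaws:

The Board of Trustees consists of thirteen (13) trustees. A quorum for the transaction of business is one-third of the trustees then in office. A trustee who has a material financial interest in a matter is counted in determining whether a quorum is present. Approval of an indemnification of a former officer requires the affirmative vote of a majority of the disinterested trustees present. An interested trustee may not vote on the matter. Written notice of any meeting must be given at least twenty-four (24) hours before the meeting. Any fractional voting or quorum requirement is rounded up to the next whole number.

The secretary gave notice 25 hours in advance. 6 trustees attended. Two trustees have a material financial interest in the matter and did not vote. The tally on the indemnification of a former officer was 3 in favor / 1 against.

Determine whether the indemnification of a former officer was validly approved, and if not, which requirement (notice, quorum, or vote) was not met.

Valid — all requirements satisfied.

Notice: 25 hours given; 24 required (25 ≥ 24). Satisfied.
Quorum: 6 present (interested trustees count toward quorum); quorum is 5. Satisfied.
Vote: the indemnification of a former officer requires a majority of the disinterested trustees present (6 − 2 = 4). A majority of 4 is 3, so 3 affirmative votes are needed; 3 voted in favor. Satisfied.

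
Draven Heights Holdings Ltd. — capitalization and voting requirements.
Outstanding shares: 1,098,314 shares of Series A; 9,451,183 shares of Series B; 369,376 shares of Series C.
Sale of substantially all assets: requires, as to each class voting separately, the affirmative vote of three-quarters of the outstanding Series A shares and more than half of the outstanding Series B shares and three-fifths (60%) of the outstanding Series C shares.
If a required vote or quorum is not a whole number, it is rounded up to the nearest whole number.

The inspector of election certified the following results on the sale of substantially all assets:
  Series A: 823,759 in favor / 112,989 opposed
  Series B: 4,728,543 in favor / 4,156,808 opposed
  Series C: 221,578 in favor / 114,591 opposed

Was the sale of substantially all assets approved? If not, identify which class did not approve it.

Series A: 3/4 of 1098314 = 823735.50, rounded up to 823736; 823,736 required, 823,759 in favor — approved.
Series B: a majority of 9451183 is 4725592; 4,725,592 required, 4,728,543 in favor — approved.
Series C: 3/5 of 369376 = 221625.60, rounded up to 221626; 221,626 required, 221,578 in favor — not approved.

Not approved — the Series C shares did not give the required vote.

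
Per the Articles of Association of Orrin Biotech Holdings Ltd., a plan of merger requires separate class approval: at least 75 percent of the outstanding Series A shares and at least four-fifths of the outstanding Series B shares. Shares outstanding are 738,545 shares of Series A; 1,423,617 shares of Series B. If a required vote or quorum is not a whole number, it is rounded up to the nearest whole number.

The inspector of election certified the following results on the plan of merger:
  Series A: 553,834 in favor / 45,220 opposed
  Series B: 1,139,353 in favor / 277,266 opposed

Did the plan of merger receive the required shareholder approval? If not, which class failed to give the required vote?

Series A: 3/4 of 738545 = 553908.75, rounded up to 553909; 553,909 required, 553,834 in favor — not approved.
Series B: 4/5 of 1423617 = 1138893.60, rounded up to 1138894; 1,138,894 required, 1,139,353 in favor — approved.

Not approved — the Series A shares did not give the required vote.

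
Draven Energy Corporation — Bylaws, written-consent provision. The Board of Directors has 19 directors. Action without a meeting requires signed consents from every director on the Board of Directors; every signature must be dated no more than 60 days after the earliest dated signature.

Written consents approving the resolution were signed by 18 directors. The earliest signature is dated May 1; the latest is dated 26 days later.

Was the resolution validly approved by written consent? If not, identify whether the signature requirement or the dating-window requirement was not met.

Not effective — insufficient signatures.

Signatures required: all of 19 — unanimous means all 19, so 19 needed; 18 signed. Insufficient.
Dating window: the latest signature is 26 days after the earliest; the limit is 60 days. Within the window.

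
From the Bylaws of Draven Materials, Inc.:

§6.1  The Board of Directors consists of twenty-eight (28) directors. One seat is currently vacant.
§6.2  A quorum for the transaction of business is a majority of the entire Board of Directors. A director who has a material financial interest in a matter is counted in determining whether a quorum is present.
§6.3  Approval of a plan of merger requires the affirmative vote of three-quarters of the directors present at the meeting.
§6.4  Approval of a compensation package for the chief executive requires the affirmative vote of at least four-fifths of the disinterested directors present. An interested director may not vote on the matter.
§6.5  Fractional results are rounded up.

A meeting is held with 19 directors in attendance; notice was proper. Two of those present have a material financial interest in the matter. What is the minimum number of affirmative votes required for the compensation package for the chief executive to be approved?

14

The compensation package for the chief executive requires four-fifths of the disinterested directors present (19 − 2 = 17).
4/5 of 17 = 13.60, rounded up to 14.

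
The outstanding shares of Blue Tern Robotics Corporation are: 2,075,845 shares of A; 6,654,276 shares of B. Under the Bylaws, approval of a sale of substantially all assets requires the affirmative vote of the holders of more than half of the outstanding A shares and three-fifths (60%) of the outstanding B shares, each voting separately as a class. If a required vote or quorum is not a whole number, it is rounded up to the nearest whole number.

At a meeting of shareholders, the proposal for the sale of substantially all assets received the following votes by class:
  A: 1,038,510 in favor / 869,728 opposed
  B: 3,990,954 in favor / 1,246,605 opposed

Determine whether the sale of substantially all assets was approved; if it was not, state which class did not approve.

A: a majority of 2075845 is 1037923; 1,037,923 required, 1,038,510 in favor — approved.
B: 3/5 of 6654276 = 3992565.60, rounded up to 3992566; 3,992,566 required, 3,990,954 in favor — not approved.

Not approved — the B shares did not give the required vote.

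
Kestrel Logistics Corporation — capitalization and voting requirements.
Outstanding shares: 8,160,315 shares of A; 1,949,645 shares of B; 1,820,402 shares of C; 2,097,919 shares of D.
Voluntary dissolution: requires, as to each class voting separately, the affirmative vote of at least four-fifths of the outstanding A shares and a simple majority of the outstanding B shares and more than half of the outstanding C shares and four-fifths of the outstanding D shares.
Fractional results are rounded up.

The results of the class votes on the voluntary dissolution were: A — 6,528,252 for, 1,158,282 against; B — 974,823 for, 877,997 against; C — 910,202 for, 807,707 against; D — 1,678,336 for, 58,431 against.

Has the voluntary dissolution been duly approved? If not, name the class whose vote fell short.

A: 4/5 of 8160315 = 6528252; 6,528,252 required, 6,528,252 in favor — approved.
B: a majority of 1949645 is 974823; 974,823 required, 974,823 in favor — approved.
C: a majority of 1820402 is 910202; 910,202 required, 910,202 in favor — approved.
D: 4/5 of 2097919 = 1678335.20, rounded up to 1678336; 1,678,336 required, 1,678,336 in favor — approved.

Approved — every class gave the required vote.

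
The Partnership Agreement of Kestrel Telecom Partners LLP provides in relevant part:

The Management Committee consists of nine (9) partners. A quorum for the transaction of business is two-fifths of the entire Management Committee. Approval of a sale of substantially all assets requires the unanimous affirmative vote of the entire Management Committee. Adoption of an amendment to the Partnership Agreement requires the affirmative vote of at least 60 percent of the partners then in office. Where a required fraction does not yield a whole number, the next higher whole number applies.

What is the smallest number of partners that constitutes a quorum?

2/5 of 9 = 3.60, rounded up to 4.

4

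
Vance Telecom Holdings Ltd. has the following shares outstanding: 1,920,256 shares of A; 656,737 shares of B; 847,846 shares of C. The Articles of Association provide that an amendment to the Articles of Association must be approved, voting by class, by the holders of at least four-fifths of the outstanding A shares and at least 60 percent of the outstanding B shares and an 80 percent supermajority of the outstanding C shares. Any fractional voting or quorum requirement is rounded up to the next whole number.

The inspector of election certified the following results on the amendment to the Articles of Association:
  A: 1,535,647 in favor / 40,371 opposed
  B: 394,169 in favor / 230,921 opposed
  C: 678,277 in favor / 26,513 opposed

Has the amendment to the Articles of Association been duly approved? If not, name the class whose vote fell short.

A: 4/5 of 1920256 = 1536204.80, rounded up to 1536205; 1,536,205 required, 1,535,647 in favor — not approved.
B: 3/5 of 656737 = 394042.20, rounded up to 394043; 394,043 required, 394,169 in favor — approved.
C: 4/5 of 847846 = 678276.80, rounded up to 678277; 678,277 required, 678,277 in favor — approved.

Not approved — the A shares did not give the required vote.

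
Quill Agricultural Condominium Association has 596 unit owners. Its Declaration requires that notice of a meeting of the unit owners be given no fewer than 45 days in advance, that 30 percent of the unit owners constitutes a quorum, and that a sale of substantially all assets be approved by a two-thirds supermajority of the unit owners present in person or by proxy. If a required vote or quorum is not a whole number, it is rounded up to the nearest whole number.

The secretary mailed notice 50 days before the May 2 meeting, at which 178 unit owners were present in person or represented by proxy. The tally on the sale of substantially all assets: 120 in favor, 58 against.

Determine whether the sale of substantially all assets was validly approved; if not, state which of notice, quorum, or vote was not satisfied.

Notice: 50 days given; 45 required. Satisfied.
Quorum: 30% of 596 = 178.80, rounded up to 179; 178 present. Not satisfied.
Vote: requires two-thirds of those present (178); 2/3 of 178 = 118.67, rounded up to 119, so 119 needed; 120 in favor. Satisfied.

Invalid — quorum requirement not satisfied.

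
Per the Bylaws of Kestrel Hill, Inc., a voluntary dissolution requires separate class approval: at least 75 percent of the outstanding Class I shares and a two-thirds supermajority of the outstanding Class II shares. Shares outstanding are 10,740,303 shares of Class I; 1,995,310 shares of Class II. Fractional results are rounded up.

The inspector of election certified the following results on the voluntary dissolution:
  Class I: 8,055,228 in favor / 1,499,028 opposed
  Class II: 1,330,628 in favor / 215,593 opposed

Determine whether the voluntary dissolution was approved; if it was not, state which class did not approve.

Class I: 3/4 of 10740303 = 8055227.25, rounded up to 8055228; 8,055,228 required, 8,055,228 in favor — approved.
Class II: 2/3 of 1995310 = 1330206.67, rounded up to 1330207; 1,330,207 required, 1,330,628 in favor — approved.

Approved — every class gave the required vote.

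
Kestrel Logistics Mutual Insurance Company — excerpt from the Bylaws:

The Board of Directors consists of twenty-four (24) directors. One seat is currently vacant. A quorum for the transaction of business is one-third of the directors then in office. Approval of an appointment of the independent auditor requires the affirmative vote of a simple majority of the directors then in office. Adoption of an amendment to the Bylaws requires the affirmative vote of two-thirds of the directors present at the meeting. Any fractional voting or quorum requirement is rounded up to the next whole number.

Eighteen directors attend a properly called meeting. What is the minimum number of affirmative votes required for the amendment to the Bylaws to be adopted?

The amendment to the Bylaws requires two-thirds of the directors present (18).
2/3 of 18 = 12.

12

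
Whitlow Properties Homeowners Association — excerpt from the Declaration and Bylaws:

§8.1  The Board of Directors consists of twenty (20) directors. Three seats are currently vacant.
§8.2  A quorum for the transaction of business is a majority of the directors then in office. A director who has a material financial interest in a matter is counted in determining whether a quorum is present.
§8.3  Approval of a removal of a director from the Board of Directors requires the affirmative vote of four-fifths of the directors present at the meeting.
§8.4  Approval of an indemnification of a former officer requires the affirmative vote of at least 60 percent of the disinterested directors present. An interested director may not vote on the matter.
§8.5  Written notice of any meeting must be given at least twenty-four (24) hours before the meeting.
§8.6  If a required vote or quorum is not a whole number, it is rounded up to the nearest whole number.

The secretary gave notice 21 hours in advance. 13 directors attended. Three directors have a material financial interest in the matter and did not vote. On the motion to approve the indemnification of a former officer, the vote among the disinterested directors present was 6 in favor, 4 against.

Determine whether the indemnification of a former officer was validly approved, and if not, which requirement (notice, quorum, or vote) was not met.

Notice: 21 hours given; 24 required (21 < 24). Not satisfied.
Quorum: 13 present (interested directors count toward quorum); quorum is 9. Satisfied.
Vote: the indemnification of a former officer requires three-fifths of the disinterested directors present (13 − 3 = 10). 3/5 of 10 = 6, so 6 affirmative votes are needed; 6 voted in favor. Satisfied.

Invalid — notice requirement not satisfied.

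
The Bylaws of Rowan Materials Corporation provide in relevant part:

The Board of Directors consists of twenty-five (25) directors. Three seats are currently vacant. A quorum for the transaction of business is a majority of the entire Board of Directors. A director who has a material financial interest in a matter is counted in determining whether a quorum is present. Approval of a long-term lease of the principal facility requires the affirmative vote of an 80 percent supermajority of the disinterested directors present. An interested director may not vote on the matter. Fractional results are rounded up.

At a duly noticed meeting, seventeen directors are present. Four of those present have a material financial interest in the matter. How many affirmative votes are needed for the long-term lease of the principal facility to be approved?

The long-term lease of the principal facility requires four-fifths of the disinterested directors present (17 − 4 = 13).
4/5 of 13 = 10.40, rounded up to 11.

11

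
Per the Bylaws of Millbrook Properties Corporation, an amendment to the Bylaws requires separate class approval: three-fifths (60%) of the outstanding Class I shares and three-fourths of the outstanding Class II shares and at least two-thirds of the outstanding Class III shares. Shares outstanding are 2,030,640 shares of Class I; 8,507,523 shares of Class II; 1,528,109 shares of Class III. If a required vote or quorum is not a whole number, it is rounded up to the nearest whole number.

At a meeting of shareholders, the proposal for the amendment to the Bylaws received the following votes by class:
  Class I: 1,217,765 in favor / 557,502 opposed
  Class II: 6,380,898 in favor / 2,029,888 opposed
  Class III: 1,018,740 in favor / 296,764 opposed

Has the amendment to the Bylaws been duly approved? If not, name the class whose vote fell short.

Class I: 3/5 of 2030640 = 1218384; 1,218,384 required, 1,217,765 in favor — not approved.
Class II: 3/4 of 8507523 = 6380642.25, rounded up to 6380643; 6,380,643 required, 6,380,898 in favor — approved.
Class III: 2/3 of 1528109 = 1018739.33, rounded up to 1018740; 1,018,740 required, 1,018,740 in favor — approved.

Not approved — the Class I shares did not give the required vote.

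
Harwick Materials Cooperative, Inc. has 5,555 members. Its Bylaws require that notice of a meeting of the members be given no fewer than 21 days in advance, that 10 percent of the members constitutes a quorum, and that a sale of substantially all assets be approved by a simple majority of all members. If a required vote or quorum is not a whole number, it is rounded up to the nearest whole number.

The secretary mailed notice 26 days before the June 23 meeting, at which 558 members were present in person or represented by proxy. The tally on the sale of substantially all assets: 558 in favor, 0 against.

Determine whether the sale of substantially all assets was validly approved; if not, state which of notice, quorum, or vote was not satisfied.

Notice: 26 days given; 21 required. Satisfied.
Quorum: 10% of 5,555 = 555.50, rounded up to 556; 558 present. Satisfied.
Vote: requires a majority of all members (5,555); a majority of 5555 is 2778, so 2,778 needed; 558 in favor. Not satisfied.

Invalid — vote requirement not satisfied.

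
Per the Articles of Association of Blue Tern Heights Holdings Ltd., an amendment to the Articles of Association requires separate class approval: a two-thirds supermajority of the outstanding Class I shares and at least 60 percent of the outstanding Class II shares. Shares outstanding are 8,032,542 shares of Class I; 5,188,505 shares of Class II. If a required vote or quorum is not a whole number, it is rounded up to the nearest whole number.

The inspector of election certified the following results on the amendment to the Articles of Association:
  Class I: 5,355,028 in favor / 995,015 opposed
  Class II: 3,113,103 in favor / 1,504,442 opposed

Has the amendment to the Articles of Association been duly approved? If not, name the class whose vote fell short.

Approved — every class gave the required vote.

Class I: 2/3 of 8032542 = 5355028; 5,355,028 required, 5,355,028 in favor — approved.
Class II: 3/5 of 5188505 = 3113103; 3,113,103 required, 3,113,103 in favor — approved.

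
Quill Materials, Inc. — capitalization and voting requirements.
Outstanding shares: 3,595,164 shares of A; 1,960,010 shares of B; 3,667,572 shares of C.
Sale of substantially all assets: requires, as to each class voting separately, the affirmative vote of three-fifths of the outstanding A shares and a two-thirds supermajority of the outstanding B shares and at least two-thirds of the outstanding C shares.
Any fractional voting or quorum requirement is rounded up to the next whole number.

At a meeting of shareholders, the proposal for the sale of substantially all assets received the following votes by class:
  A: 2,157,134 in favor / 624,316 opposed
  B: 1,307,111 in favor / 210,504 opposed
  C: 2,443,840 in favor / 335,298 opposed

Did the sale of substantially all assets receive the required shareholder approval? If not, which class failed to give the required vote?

A: 3/5 of 3595164 = 2157098.40, rounded up to 2157099; 2,157,099 required, 2,157,134 in favor — approved.
B: 2/3 of 1960010 = 1306673.33, rounded up to 1306674; 1,306,674 required, 1,307,111 in favor — approved.
C: 2/3 of 3667572 = 2445048; 2,445,048 required, 2,443,840 in favor — not approved.

Not approved — the C shares did not give the required vote.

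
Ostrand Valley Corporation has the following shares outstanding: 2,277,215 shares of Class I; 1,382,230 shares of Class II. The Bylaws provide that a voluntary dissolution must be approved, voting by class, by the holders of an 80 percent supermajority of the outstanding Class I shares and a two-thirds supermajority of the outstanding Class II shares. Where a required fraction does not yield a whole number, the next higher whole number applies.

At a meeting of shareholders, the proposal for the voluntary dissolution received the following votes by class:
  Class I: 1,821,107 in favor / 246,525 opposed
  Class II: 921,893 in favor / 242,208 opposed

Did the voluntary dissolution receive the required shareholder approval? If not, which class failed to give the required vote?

Not approved — the Class I shares did not give the required vote.

Class I: 4/5 of 2277215 = 1821772; 1,821,772 required, 1,821,107 in favor — not approved.
Class II: 2/3 of 1382230 = 921486.67, rounded up to 921487; 921,487 required, 921,893 in favor — approved.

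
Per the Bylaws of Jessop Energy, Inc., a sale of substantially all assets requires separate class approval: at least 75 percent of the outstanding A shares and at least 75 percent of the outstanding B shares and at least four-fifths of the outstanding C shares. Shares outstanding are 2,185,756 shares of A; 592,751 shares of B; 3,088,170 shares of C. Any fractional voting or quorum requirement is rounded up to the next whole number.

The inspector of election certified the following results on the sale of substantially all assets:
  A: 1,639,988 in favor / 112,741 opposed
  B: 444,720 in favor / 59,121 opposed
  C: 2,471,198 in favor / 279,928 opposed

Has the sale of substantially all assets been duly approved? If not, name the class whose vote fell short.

Approved — every class gave the required vote.

A: 3/4 of 2185756 = 1639317; 1,639,317 required, 1,639,988 in favor — approved.
B: 3/4 of 592751 = 444563.25, rounded up to 444564; 444,564 required, 444,720 in favor — approved.
C: 4/5 of 3088170 = 2470536; 2,470,536 required, 2,471,198 in favor — approved.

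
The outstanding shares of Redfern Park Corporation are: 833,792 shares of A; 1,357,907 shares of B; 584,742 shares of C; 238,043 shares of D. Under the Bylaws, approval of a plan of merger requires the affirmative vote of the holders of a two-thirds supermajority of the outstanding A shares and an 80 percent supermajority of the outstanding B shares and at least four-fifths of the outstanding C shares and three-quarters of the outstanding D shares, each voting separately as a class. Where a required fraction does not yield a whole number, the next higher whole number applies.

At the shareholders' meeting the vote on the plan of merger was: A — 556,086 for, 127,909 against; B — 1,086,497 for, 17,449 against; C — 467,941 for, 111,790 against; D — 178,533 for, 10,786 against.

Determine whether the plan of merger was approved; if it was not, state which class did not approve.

A: 2/3 of 833792 = 555861.33, rounded up to 555862; 555,862 required, 556,086 in favor — approved.
B: 4/5 of 1357907 = 1086325.60, rounded up to 1086326; 1,086,326 required, 1,086,497 in favor — approved.
C: 4/5 of 584742 = 467793.60, rounded up to 467794; 467,794 required, 467,941 in favor — approved.
D: 3/4 of 238043 = 178532.25, rounded up to 178533; 178,533 required, 178,533 in favor — approved.

Approved — every class gave the required vote.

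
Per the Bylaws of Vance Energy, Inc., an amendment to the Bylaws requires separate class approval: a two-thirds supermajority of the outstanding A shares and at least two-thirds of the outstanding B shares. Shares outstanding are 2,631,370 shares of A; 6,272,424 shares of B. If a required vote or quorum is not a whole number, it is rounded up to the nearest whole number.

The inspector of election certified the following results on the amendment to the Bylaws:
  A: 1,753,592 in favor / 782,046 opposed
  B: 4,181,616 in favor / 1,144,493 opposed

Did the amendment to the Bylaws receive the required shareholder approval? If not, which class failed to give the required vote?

A: 2/3 of 2631370 = 1754246.67, rounded up to 1754247; 1,754,247 required, 1,753,592 in favor — not approved.
B: 2/3 of 6272424 = 4181616; 4,181,616 required, 4,181,616 in favor — approved.

Not approved — the A shares did not give the required vote.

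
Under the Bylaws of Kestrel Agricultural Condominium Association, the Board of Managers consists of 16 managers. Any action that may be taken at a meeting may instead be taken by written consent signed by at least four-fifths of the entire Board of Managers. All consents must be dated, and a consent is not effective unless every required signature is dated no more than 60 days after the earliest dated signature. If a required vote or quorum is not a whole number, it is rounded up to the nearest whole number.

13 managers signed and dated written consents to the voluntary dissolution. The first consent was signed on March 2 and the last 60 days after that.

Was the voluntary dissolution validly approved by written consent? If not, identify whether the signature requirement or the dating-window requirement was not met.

Signatures required: at least four-fifths of 16 — 4/5 of 16 = 12.80, rounded up to 13, so 13 needed; 13 signed. Sufficient.
Dating window: the latest signature is 60 days after the earliest; the limit is 60 days. Within the window.

Effective — both the signature and dating-window requirements are satisfied.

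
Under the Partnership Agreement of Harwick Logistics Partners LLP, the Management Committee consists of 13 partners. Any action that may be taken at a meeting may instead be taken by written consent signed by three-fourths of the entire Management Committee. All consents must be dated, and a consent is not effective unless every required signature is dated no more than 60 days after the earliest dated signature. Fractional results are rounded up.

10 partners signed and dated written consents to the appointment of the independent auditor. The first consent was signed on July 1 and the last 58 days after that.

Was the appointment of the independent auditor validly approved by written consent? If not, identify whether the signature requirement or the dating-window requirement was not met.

Signatures required: three-fourths of 13 — 3/4 of 13 = 9.75, rounded up to 10, so 10 needed; 10 signed. Sufficient.
Dating window: the latest signature is 58 days after the earliest; the limit is 60 days. Within the window.

Effective — both the signature and dating-window requirements are satisfied.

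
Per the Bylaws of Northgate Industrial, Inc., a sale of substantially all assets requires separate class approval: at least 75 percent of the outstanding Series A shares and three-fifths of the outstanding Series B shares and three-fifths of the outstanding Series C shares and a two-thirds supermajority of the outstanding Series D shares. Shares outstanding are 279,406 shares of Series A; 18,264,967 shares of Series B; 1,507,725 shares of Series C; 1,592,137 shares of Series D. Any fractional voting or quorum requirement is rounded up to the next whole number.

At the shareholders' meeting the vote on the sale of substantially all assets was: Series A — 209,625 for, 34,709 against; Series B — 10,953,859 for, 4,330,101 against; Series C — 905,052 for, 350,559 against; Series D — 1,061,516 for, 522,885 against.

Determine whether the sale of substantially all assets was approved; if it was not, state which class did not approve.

Not approved — the Series B shares did not give the required vote.

Series A: 3/4 of 279406 = 209554.50, rounded up to 209555; 209,555 required, 209,625 in favor — approved.
Series B: 3/5 of 18264967 = 10958980.20, rounded up to 10958981; 10,958,981 required, 10,953,859 in favor — not approved.
Series C: 3/5 of 1507725 = 904635; 904,635 required, 905,052 in favor — approved.
Series D: 2/3 of 1592137 = 1061424.67, rounded up to 1061425; 1,061,425 required, 1,061,516 in favor — approved.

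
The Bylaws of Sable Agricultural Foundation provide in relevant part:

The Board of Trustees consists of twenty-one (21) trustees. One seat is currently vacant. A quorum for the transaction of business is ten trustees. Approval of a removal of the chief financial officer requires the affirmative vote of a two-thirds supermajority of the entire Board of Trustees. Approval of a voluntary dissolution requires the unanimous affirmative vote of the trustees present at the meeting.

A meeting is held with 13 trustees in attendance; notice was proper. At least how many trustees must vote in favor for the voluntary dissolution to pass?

The voluntary dissolution requires the unanimous vote of the trustees present (13).
Unanimous means all 13.

13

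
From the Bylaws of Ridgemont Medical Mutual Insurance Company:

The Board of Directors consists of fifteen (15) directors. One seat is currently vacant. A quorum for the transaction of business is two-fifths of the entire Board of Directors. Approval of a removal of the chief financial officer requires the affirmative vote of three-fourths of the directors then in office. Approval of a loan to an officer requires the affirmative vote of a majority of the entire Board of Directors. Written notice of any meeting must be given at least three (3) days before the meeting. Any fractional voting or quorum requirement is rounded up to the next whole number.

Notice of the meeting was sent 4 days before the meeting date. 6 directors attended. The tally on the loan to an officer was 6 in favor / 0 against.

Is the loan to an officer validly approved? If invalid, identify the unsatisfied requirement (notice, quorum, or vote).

Invalid — vote requirement not satisfied.

Notice: 4 days given; 3 required (4 ≥ 3). Satisfied.
Quorum: 6 present; quorum is 6. Satisfied.
Vote: the loan to an officer requires a majority of the entire Board of Directors (15). A majority of 15 is 8, so 8 affirmative votes are needed; 6 voted in favor. Not satisfied.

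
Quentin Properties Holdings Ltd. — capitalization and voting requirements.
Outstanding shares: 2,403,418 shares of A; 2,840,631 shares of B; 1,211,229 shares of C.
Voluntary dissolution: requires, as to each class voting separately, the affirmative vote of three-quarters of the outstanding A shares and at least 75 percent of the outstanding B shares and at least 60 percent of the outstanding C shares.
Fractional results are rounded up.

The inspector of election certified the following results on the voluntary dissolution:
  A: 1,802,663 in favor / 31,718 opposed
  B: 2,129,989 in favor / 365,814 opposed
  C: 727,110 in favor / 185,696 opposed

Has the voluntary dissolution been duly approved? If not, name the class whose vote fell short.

Not approved — the B shares did not give the required vote.

A: 3/4 of 2403418 = 1802563.50, rounded up to 1802564; 1,802,564 required, 1,802,663 in favor — approved.
B: 3/4 of 2840631 = 2130473.25, rounded up to 2130474; 2,130,474 required, 2,129,989 in favor — not approved.
C: 3/5 of 1211229 = 726737.40, rounded up to 726738; 726,738 required, 727,110 in favor — approved.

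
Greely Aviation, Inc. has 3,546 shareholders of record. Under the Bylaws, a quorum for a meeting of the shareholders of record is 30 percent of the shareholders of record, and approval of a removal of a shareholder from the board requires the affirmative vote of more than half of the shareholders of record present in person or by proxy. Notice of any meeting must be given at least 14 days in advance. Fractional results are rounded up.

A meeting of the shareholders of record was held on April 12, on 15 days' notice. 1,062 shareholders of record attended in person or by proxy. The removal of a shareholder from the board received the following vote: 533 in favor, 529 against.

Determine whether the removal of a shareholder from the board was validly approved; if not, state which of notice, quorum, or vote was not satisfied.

Notice: 15 days given; 14 required. Satisfied.
Quorum: 30% of 3,546 = 1,063.80, rounded up to 1,064; 1,062 present. Not satisfied.
Vote: requires a majority of those present (1,062); a majority of 1062 is 532, so 532 needed; 533 in favor. Satisfied.

Invalid — quorum requirement not satisfied.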